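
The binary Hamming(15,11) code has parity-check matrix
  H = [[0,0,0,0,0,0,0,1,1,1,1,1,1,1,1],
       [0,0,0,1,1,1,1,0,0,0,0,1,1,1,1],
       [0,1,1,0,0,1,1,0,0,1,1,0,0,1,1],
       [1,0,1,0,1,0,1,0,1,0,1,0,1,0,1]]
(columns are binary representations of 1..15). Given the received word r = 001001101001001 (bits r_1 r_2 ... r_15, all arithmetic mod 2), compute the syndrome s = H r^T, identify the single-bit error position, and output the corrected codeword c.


s = (1, 0, 0, 0)^T, error position = 8, corrected codeword c = 001001111001001

Compute s = H r^T mod 2 one row at a time:
  s_1 = 0 + 1 + 0 + 0 + 1 + 0 + 0 + 1 = 3 ≡ 1 (mod 2).
  s_2 = 0 + 0 + 1 + 1 + 1 + 0 + 0 + 1 = 4 ≡ 0 (mod 2).
  s_3 = 0 + 1 + 1 + 1 + 0 + 0 + 0 + 1 = 4 ≡ 0 (mod 2).
  s_4 = 0 + 1 + 0 + 1 + 1 + 0 + 0 + 1 = 4 ≡ 0 (mod 2).
s = (1, 0, 0, 0)^T — this equals column 8 of H (binary 1000), so error is at position 8.
Correct: flip bit 8 of r = 001001101001001 to get c = 001001111001001.


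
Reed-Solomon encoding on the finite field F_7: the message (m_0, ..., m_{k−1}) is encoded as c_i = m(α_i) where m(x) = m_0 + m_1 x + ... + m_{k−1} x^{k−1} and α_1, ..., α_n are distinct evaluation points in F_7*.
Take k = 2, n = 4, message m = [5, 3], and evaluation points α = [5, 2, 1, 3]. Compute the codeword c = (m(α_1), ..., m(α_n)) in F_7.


c = [6, 4, 1, 0]

Message polynomial: m(x) = 5 + 3·x (mod 7).
For each evaluation point α_i, compute m(α_i) mod 7:
  α_1 = 5: Horner steps 3 → 6, so m(5) = 6.
  α_2 = 2: Horner steps 3 → 4, so m(2) = 4.
  α_3 = 1: Horner steps 3 → 1, so m(1) = 1.
  α_4 = 3: Horner steps 3 → 0, so m(3) = 0.
Codeword c = [6, 4, 1, 0] ∈ F_7^4.


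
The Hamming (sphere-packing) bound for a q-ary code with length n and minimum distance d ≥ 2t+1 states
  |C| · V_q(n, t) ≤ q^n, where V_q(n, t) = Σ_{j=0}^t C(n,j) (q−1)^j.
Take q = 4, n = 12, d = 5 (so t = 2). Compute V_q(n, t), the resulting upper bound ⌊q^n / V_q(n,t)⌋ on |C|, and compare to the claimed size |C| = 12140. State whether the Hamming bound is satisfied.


V_q(n, t) = 631, q^n = 16777216, Hamming bound = 26588, |C| = 12140 ≤ bound (satisfied).

Step 1: Compute V_q(n, t) = Σ_{j=0}^2 C(n, j) (q−1)^j.
  j = 0: C(12,0)·(3)^0 = 1·1 = 1.
  j = 1: C(12,1)·(3)^1 = 12·3 = 36.
  j = 2: C(12,2)·(3)^2 = 66·9 = 594.
  V_q(n, t) = 1 + 36 + 594 = 631.
Step 2: q^n = 4^12 = 16777216.
Step 3: Hamming bound ⌊q^n / V_q(n,t)⌋ = ⌊16777216/631⌋ = 26588.
Step 4: Compare |C| = 12140 to 26588: satisfied.
The claimed |C| lies below the Hamming bound.


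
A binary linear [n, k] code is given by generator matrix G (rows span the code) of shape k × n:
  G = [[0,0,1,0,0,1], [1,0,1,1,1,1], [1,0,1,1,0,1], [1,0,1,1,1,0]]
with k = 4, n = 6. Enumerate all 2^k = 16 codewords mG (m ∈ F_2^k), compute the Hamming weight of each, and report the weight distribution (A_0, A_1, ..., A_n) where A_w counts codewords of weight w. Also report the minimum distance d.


Weight distribution: A_0 = 1, A_1 = 3, A_2 = 4, A_3 = 4, A_4 = 3, A_5 = 1. Minimum distance d = 1.

Enumerate all 2^4 = 16 messages m ∈ F_2^4.
For each, compute codeword c = mG in F_2^6, then tally its weight.
  m = 0000 → c = 000000, weight = 0.
  m = 1000 → c = 001001, weight = 2.
  m = 0100 → c = 101111, weight = 5.
  m = 1100 → c = 100110, weight = 3.
  m = 0010 → c = 101101, weight = 4.
  m = 1010 → c = 100100, weight = 2.
  m = 0110 → c = 000010, weight = 1.
  m = 1110 → c = 001011, weight = 3.
  m = 0001 → c = 101110, weight = 4.
  m = 1001 → c = 100111, weight = 4.
  m = 0101 → c = 000001, weight = 1.
  m = 1101 → c = 001000, weight = 1.
  m = 0011 → c = 000011, weight = 2.
  m = 1011 → c = 001010, weight = 2.
  m = 0111 → c = 101100, weight = 3.
  m = 1111 → c = 100101, weight = 3.
Tally weights:
  weight 0: 1 codewords.
  weight 1: 3 codewords.
  weight 2: 4 codewords.
  weight 3: 4 codewords.
  weight 4: 3 codewords.
  weight 5: 1 codewords.
Minimum distance d = smallest w > 0 with A_w > 0 = 1.
Sanity: Σ A_w = 16 = 2^4 = 16 ✓.


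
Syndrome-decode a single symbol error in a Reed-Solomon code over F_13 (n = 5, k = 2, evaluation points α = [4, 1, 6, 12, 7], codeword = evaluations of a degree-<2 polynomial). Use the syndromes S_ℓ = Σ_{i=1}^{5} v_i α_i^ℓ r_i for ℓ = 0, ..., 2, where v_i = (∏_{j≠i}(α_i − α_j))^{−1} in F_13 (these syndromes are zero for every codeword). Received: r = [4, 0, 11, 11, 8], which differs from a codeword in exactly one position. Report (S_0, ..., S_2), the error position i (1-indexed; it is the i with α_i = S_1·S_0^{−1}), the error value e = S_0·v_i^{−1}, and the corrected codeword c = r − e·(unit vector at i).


S = (5, 8, 5), error at position 4, error magnitude e = 5, c = [4, 0, 11, 6, 8].

Step 1: column multipliers v_i = (∏_{j≠i}(α_i − α_j))^{−1} mod 13.
  i = 1 (α = 4): (4−1)(4−6)(4−12)(4−7) = 3·(−2)·(−8)·(−3) = −144 ≡ 12, so v_1 = 12^{−1} = 12 (mod 13).
  i = 2 (α = 1): (1−4)(1−6)(1−12)(1−7) = (−3)·(−5)·(−11)·(−6) = 990 ≡ 2, so v_2 = 2^{−1} = 7 (mod 13).
  i = 3 (α = 6): (6−4)(6−1)(6−12)(6−7) = 2·5·(−6)·(−1) = 60 ≡ 8, so v_3 = 8^{−1} = 5 (mod 13).
  i = 4 (α = 12): (12−4)(12−1)(12−6)(12−7) = 8·11·6·5 = 2640 ≡ 1, so v_4 = 1^{−1} = 1 (mod 13).
  i = 5 (α = 7): (7−4)(7−1)(7−6)(7−12) = 3·6·1·(−5) = −90 ≡ 1, so v_5 = 1^{−1} = 1 (mod 13).
  v = [12, 7, 5, 1, 1].
Step 2: syndromes of r = [4, 0, 11, 11, 8] (all sums mod 13).
  S_0 = Σ v_i r_i = 12·4 + 7·0 + 5·11 + 1·11 + 1·8 = 122 ≡ 5.
  S_1 = Σ v_i α_i r_i = 12·4·4 + 7·1·0 + 5·6·11 + 1·12·11 + 1·7·8 = 710 ≡ 8.
  α_i^2 mod 13 = [3, 1, 10, 1, 10].
  S_2 = Σ v_i α_i^2 r_i = 12·3·4 + 7·1·0 + 5·10·11 + 1·1·11 + 1·10·8 = 785 ≡ 5.
  S = (5, 8, 5) ≠ 0, so r is not a codeword (an error is present).
Step 3: locate the error. For a single error e at position i, S_ℓ = v_i·e·α_i^ℓ, so α_err = S_1/S_0.
  S_0^{−1} = 5^{−1} = 8 (mod 13), so α_err = 8·8 = 64 ≡ 12 = α_4. Error position i = 4.
  Consistency check: S_2/S_1 = 5·5 = 25 ≡ 12 = α_err ✓ (single-error assumption holds).
Step 4: error magnitude e = S_0/v_4 = S_0·∏_{j≠4}(α_4 − α_j) = 5·1 = 5 ≡ 5 (mod 13).
Step 5: correct position 4: c_4 = r_4 − e = 11 − 5 ≡ 6 (mod 13). Hence c = [4, 0, 11, 6, 8].
  Check: interpolating c through the α_i gives m(x) = 3 + 10·x (degree < 2) with m(α_i) = c_i for every i, so c is indeed a codeword.


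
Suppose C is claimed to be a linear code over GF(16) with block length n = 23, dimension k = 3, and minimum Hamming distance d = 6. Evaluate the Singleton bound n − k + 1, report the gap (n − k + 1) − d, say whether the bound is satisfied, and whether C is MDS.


Singleton RHS = n − k + 1 = 21, slack = 15, bound satisfied, not MDS.

Singleton bound: d ≤ n − k + 1.
Here n = 23, k = 3, so n − k + 1 = 21.
Given d = 6, check d ≤ 21: YES.
Slack = (n − k + 1) − d = 15.
The code is NOT MDS (slack = 15 > 0).
Description: the claimed parameters are [23, 3, 6]_16; such a code would be non-MDS.


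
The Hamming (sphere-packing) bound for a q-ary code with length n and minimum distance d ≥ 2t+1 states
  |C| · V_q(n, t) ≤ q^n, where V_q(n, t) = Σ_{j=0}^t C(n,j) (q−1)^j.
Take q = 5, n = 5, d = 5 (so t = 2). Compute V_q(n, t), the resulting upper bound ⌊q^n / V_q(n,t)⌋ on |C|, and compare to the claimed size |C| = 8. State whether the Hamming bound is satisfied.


V_q(n, t) = 181, q^n = 3125, Hamming bound = 17, |C| = 8 ≤ bound (satisfied).

Step 1: Compute V_q(n, t) = Σ_{j=0}^2 C(n, j) (q−1)^j.
  j = 0: C(5,0)·(4)^0 = 1·1 = 1.
  j = 1: C(5,1)·(4)^1 = 5·4 = 20.
  j = 2: C(5,2)·(4)^2 = 10·16 = 160.
  V_q(n, t) = 1 + 20 + 160 = 181.
Step 2: q^n = 5^5 = 3125.
Step 3: Hamming bound ⌊q^n / V_q(n,t)⌋ = ⌊3125/181⌋ = 17.
Step 4: Compare |C| = 8 to 17: satisfied.
The claimed |C| lies below the Hamming bound.


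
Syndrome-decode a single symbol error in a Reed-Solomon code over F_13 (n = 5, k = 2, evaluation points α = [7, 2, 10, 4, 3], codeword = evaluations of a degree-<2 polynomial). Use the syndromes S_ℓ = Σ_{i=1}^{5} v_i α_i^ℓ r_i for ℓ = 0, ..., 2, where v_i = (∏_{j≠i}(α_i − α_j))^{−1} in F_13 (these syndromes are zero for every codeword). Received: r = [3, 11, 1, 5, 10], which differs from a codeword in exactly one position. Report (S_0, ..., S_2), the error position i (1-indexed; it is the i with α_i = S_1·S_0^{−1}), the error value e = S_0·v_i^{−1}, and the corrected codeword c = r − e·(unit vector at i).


S = (11, 9, 5), error at position 2, error magnitude e = 9, c = [3, 2, 1, 5, 10].

Step 1: column multipliers v_i = (∏_{j≠i}(α_i − α_j))^{−1} mod 13.
  i = 1 (α = 7): (7−2)(7−10)(7−4)(7−3) = 5·(−3)·3·4 = −180 ≡ 2, so v_1 = 2^{−1} = 7 (mod 13).
  i = 2 (α = 2): (2−7)(2−10)(2−4)(2−3) = (−5)·(−8)·(−2)·(−1) = 80 ≡ 2, so v_2 = 2^{−1} = 7 (mod 13).
  i = 3 (α = 10): (10−7)(10−2)(10−4)(10−3) = 3·8·6·7 = 1008 ≡ 7, so v_3 = 7^{−1} = 2 (mod 13).
  i = 4 (α = 4): (4−7)(4−2)(4−10)(4−3) = (−3)·2·(−6)·1 = 36 ≡ 10, so v_4 = 10^{−1} = 4 (mod 13).
  i = 5 (α = 3): (3−7)(3−2)(3−10)(3−4) = (−4)·1·(−7)·(−1) = −28 ≡ 11, so v_5 = 11^{−1} = 6 (mod 13).
  v = [7, 7, 2, 4, 6].
Step 2: syndromes of r = [3, 11, 1, 5, 10] (all sums mod 13).
  S_0 = Σ v_i r_i = 7·3 + 7·11 + 2·1 + 4·5 + 6·10 = 180 ≡ 11.
  S_1 = Σ v_i α_i r_i = 7·7·3 + 7·2·11 + 2·10·1 + 4·4·5 + 6·3·10 = 581 ≡ 9.
  α_i^2 mod 13 = [10, 4, 9, 3, 9].
  S_2 = Σ v_i α_i^2 r_i = 7·10·3 + 7·4·11 + 2·9·1 + 4·3·5 + 6·9·10 = 1136 ≡ 5.
  S = (11, 9, 5) ≠ 0, so r is not a codeword (an error is present).
Step 3: locate the error. For a single error e at position i, S_ℓ = v_i·e·α_i^ℓ, so α_err = S_1/S_0.
  S_0^{−1} = 11^{−1} = 6 (mod 13), so α_err = 9·6 = 54 ≡ 2 = α_2. Error position i = 2.
  Consistency check: S_2/S_1 = 5·3 = 15 ≡ 2 = α_err ✓ (single-error assumption holds).
Step 4: error magnitude e = S_0/v_2 = S_0·∏_{j≠2}(α_2 − α_j) = 11·2 = 22 ≡ 9 (mod 13).
Step 5: correct position 2: c_2 = r_2 − e = 11 − 9 ≡ 2 (mod 13). Hence c = [3, 2, 1, 5, 10].
  Check: interpolating c through the α_i gives m(x) = 12 + 8·x (degree < 2) with m(α_i) = c_i for every i, so c is indeed a codeword.


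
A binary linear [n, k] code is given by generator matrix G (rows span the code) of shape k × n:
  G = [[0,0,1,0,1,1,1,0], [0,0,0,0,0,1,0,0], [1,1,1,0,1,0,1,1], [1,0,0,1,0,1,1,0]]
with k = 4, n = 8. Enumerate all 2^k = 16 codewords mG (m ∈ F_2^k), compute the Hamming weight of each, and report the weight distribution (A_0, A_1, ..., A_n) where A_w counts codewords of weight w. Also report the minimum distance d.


Weight distribution: A_0 = 1, A_1 = 1, A_3 = 3, A_4 = 5, A_5 = 3, A_6 = 2, A_7 = 1. Minimum distance d = 1.

Enumerate all 2^4 = 16 messages m ∈ F_2^4.
For each, compute codeword c = mG in F_2^8, then tally its weight.
  m = 0000 → c = 00000000, weight = 0.
  m = 1000 → c = 00101110, weight = 4.
  m = 0100 → c = 00000100, weight = 1.
  m = 1100 → c = 00101010, weight = 3.
  m = 0010 → c = 11101011, weight = 6.
  m = 1010 → c = 11000101, weight = 4.
  m = 0110 → c = 11101111, weight = 7.
  m = 1110 → c = 11000001, weight = 3.
  m = 0001 → c = 10010110, weight = 4.
  m = 1001 → c = 10111000, weight = 4.
  m = 0101 → c = 10010010, weight = 3.
  m = 1101 → c = 10111100, weight = 5.
  m = 0011 → c = 01111101, weight = 6.
  m = 1011 → c = 01010011, weight = 4.
  m = 0111 → c = 01111001, weight = 5.
  m = 1111 → c = 01010111, weight = 5.
Tally weights:
  weight 0: 1 codewords.
  weight 1: 1 codewords.
  weight 3: 3 codewords.
  weight 4: 5 codewords.
  weight 5: 3 codewords.
  weight 6: 2 codewords.
  weight 7: 1 codewords.
Minimum distance d = smallest w > 0 with A_w > 0 = 1.
Sanity: Σ A_w = 16 = 2^4 = 16 ✓.


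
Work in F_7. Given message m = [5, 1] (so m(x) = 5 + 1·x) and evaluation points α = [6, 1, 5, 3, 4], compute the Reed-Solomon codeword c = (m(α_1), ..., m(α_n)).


c = [4, 6, 3, 1, 2]

Message polynomial: m(x) = 5 + 1·x (mod 7).
For each evaluation point α_i, compute m(α_i) mod 7:
  α_1 = 6: Horner steps 1 → 4, so m(6) = 4.
  α_2 = 1: Horner steps 1 → 6, so m(1) = 6.
  α_3 = 5: Horner steps 1 → 3, so m(5) = 3.
  α_4 = 3: Horner steps 1 → 1, so m(3) = 1.
  α_5 = 4: Horner steps 1 → 2, so m(4) = 2.
Codeword c = [4, 6, 3, 1, 2] ∈ F_7^5.


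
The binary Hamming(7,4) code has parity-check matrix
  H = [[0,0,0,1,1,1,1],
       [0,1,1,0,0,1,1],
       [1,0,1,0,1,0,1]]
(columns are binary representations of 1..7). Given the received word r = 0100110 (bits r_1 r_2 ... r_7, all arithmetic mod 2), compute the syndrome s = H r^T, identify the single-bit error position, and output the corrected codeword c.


s = (0, 0, 1)^T, error position = 1, corrected codeword c = 1100110

Compute s = H r^T mod 2 one row at a time:
  s_1 = 0 + 1 + 1 + 0 = 2 ≡ 0 (mod 2).
  s_2 = 1 + 0 + 1 + 0 = 2 ≡ 0 (mod 2).
  s_3 = 0 + 0 + 1 + 0 = 1 ≡ 1 (mod 2).
s = (0, 0, 1)^T — this equals column 1 of H (binary 001), so error is at position 1.
Correct: flip bit 1 of r = 0100110 to get c = 1100110.


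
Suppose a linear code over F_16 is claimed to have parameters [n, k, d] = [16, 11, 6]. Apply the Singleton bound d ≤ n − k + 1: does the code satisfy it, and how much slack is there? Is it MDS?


Singleton RHS = n − k + 1 = 6, slack = 0, bound satisfied, MDS.

Singleton bound: d ≤ n − k + 1.
Here n = 16, k = 11, so n − k + 1 = 6.
Given d = 6, check d ≤ 6: YES.
Slack = (n − k + 1) − d = 0.
The code is MDS (slack = 0).
Description: the claimed parameters are [16, 11, 6]_16; such a code would be MDS (meets Singleton bound).


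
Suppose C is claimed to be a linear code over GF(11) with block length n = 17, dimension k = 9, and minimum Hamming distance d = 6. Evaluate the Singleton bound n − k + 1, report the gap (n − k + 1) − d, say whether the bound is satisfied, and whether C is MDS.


Singleton RHS = n − k + 1 = 9, slack = 3, bound satisfied, not MDS.

Singleton bound: d ≤ n − k + 1.
Here n = 17, k = 9, so n − k + 1 = 9.
Given d = 6, check d ≤ 9: YES.
Slack = (n − k + 1) − d = 3.
The code is NOT MDS (slack = 3 > 0).
Description: the claimed parameters are [17, 9, 6]_11; such a code would be non-MDS.


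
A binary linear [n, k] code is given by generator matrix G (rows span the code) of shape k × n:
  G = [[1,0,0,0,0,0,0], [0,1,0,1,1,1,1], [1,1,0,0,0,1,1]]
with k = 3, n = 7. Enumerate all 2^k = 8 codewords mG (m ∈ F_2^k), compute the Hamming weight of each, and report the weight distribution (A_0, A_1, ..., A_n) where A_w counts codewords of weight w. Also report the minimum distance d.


Weight distribution: A_0 = 1, A_1 = 1, A_2 = 1, A_3 = 2, A_4 = 1, A_5 = 1, A_6 = 1. Minimum distance d = 1.

Enumerate all 2^3 = 8 messages m ∈ F_2^3.
For each, compute codeword c = mG in F_2^7, then tally its weight.
  m = 000 → c = 0000000, weight = 0.
  m = 100 → c = 1000000, weight = 1.
  m = 010 → c = 0101111, weight = 5.
  m = 110 → c = 1101111, weight = 6.
  m = 001 → c = 1100011, weight = 4.
  m = 101 → c = 0100011, weight = 3.
  m = 011 → c = 1001100, weight = 3.
  m = 111 → c = 0001100, weight = 2.
Tally weights:
  weight 0: 1 codewords.
  weight 1: 1 codewords.
  weight 2: 1 codewords.
  weight 3: 2 codewords.
  weight 4: 1 codewords.
  weight 5: 1 codewords.
  weight 6: 1 codewords.
Minimum distance d = smallest w > 0 with A_w > 0 = 1.
Sanity: Σ A_w = 8 = 2^3 = 8 ✓.


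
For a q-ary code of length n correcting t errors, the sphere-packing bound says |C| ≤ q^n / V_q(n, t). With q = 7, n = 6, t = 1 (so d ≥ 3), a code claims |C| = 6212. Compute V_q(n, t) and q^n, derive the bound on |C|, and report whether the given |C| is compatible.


V_q(n, t) = 37, q^n = 117649, Hamming bound = 3179, |C| = 6212 > bound (violated).

Step 1: Compute V_q(n, t) = Σ_{j=0}^1 C(n, j) (q−1)^j.
  j = 0: C(6,0)·(6)^0 = 1·1 = 1.
  j = 1: C(6,1)·(6)^1 = 6·6 = 36.
  V_q(n, t) = 1 + 36 = 37.
Step 2: q^n = 7^6 = 117649.
Step 3: Hamming bound ⌊q^n / V_q(n,t)⌋ = ⌊117649/37⌋ = 3179.
Step 4: Compare |C| = 6212 to 3179: violated.
The claimed |C| lies above the Hamming bound, so no 7-ary code of length 6 with d ≥ 3 can have 6212 codewords.


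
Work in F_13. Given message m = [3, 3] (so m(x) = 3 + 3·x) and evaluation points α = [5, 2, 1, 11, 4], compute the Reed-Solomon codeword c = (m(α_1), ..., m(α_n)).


c = [5, 9, 6, 10, 2]

Message polynomial: m(x) = 3 + 3·x (mod 13).
For each evaluation point α_i, compute m(α_i) mod 13:
  α_1 = 5: Horner steps 3 → 5, so m(5) = 5.
  α_2 = 2: Horner steps 3 → 9, so m(2) = 9.
  α_3 = 1: Horner steps 3 → 6, so m(1) = 6.
  α_4 = 11: Horner steps 3 → 10, so m(11) = 10.
  α_5 = 4: Horner steps 3 → 2, so m(4) = 2.
Codeword c = [5, 9, 6, 10, 2] ∈ F_13^5.


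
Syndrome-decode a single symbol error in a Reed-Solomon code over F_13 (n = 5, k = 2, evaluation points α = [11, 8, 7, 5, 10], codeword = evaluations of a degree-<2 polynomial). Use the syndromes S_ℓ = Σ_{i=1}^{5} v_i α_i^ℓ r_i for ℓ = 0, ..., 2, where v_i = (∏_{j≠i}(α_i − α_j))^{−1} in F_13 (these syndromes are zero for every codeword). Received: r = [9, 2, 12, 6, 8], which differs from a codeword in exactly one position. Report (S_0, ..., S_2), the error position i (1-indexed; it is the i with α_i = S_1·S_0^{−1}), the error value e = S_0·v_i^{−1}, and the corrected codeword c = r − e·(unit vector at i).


S = (9, 8, 10), error at position 1, error magnitude e = 11, c = [11, 2, 12, 6, 8].

Step 1: column multipliers v_i = (∏_{j≠i}(α_i − α_j))^{−1} mod 13.
  i = 1 (α = 11): (11−8)(11−7)(11−5)(11−10) = 3·4·6·1 = 72 ≡ 7, so v_1 = 7^{−1} = 2 (mod 13).
  i = 2 (α = 8): (8−11)(8−7)(8−5)(8−10) = (−3)·1·3·(−2) = 18 ≡ 5, so v_2 = 5^{−1} = 8 (mod 13).
  i = 3 (α = 7): (7−11)(7−8)(7−5)(7−10) = (−4)·(−1)·2·(−3) = −24 ≡ 2, so v_3 = 2^{−1} = 7 (mod 13).
  i = 4 (α = 5): (5−11)(5−8)(5−7)(5−10) = (−6)·(−3)·(−2)·(−5) = 180 ≡ 11, so v_4 = 11^{−1} = 6 (mod 13).
  i = 5 (α = 10): (10−11)(10−8)(10−7)(10−5) = (−1)·2·3·5 = −30 ≡ 9, so v_5 = 9^{−1} = 3 (mod 13).
  v = [2, 8, 7, 6, 3].
Step 2: syndromes of r = [9, 2, 12, 6, 8] (all sums mod 13).
  S_0 = Σ v_i r_i = 2·9 + 8·2 + 7·12 + 6·6 + 3·8 = 178 ≡ 9.
  S_1 = Σ v_i α_i r_i = 2·11·9 + 8·8·2 + 7·7·12 + 6·5·6 + 3·10·8 = 1334 ≡ 8.
  α_i^2 mod 13 = [4, 12, 10, 12, 9].
  S_2 = Σ v_i α_i^2 r_i = 2·4·9 + 8·12·2 + 7·10·12 + 6·12·6 + 3·9·8 = 1752 ≡ 10.
  S = (9, 8, 10) ≠ 0, so r is not a codeword (an error is present).
Step 3: locate the error. For a single error e at position i, S_ℓ = v_i·e·α_i^ℓ, so α_err = S_1/S_0.
  S_0^{−1} = 9^{−1} = 3 (mod 13), so α_err = 8·3 = 24 ≡ 11 = α_1. Error position i = 1.
  Consistency check: S_2/S_1 = 10·5 = 50 ≡ 11 = α_err ✓ (single-error assumption holds).
Step 4: error magnitude e = S_0/v_1 = S_0·∏_{j≠1}(α_1 − α_j) = 9·7 = 63 ≡ 11 (mod 13).
Step 5: correct position 1: c_1 = r_1 − e = 9 − 11 ≡ 11 (mod 13). Hence c = [11, 2, 12, 6, 8].
  Check: interpolating c through the α_i gives m(x) = 4 + 3·x (degree < 2) with m(α_i) = c_i for every i, so c is indeed a codeword.


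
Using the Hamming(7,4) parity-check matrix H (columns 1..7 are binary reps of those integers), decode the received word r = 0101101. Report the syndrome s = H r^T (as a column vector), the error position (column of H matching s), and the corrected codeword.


s = (1, 0, 0)^T, error position = 4, corrected codeword c = 0100101

Compute s = H r^T mod 2 one row at a time:
  s_1 = 1 + 1 + 0 + 1 = 3 ≡ 1 (mod 2).
  s_2 = 1 + 0 + 0 + 1 = 2 ≡ 0 (mod 2).
  s_3 = 0 + 0 + 1 + 1 = 2 ≡ 0 (mod 2).
s = (1, 0, 0)^T — this equals column 4 of H (binary 100), so error is at position 4.
Correct: flip bit 4 of r = 0101101 to get c = 0100101.


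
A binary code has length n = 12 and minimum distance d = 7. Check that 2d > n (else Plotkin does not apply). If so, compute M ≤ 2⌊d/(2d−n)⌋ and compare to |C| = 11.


Plotkin bound M ≤ 6; given |C| = 11 > bound (violated).

Check applicability: 2d = 14, n = 12.
2d − n = 2 > 0, so Plotkin applies.
Compute d/(2d−n) = 7/2 ≈ 3.5000.
⌊d/(2d−n)⌋ = 3.
Plotkin bound: M ≤ 2·3 = 6.
Given |C| = 11, check: VIOLATED.
This |C| is above the Plotkin bound, so no binary code with n = 12, d = 7 and 11 codewords exists.


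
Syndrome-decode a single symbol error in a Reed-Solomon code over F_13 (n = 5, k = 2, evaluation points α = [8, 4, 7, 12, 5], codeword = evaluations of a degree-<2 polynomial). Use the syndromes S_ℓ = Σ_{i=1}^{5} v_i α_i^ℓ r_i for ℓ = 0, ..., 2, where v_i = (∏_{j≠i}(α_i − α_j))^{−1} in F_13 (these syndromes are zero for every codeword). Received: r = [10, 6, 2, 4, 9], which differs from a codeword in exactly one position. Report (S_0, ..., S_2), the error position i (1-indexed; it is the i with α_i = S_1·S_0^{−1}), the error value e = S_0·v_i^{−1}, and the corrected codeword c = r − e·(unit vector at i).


S = (11, 10, 2), error at position 1, error magnitude e = 5, c = [5, 6, 2, 4, 9].

Step 1: column multipliers v_i = (∏_{j≠i}(α_i − α_j))^{−1} mod 13.
  i = 1 (α = 8): (8−4)(8−7)(8−12)(8−5) = 4·1·(−4)·3 = −48 ≡ 4, so v_1 = 4^{−1} = 10 (mod 13).
  i = 2 (α = 4): (4−8)(4−7)(4−12)(4−5) = (−4)·(−3)·(−8)·(−1) = 96 ≡ 5, so v_2 = 5^{−1} = 8 (mod 13).
  i = 3 (α = 7): (7−8)(7−4)(7−12)(7−5) = (−1)·3·(−5)·2 = 30 ≡ 4, so v_3 = 4^{−1} = 10 (mod 13).
  i = 4 (α = 12): (12−8)(12−4)(12−7)(12−5) = 4·8·5·7 = 1120 ≡ 2, so v_4 = 2^{−1} = 7 (mod 13).
  i = 5 (α = 5): (5−8)(5−4)(5−7)(5−12) = (−3)·1·(−2)·(−7) = −42 ≡ 10, so v_5 = 10^{−1} = 4 (mod 13).
  v = [10, 8, 10, 7, 4].
Step 2: syndromes of r = [10, 6, 2, 4, 9] (all sums mod 13).
  S_0 = Σ v_i r_i = 10·10 + 8·6 + 10·2 + 7·4 + 4·9 = 232 ≡ 11.
  S_1 = Σ v_i α_i r_i = 10·8·10 + 8·4·6 + 10·7·2 + 7·12·4 + 4·5·9 = 1648 ≡ 10.
  α_i^2 mod 13 = [12, 3, 10, 1, 12].
  S_2 = Σ v_i α_i^2 r_i = 10·12·10 + 8·3·6 + 10·10·2 + 7·1·4 + 4·12·9 = 2004 ≡ 2.
  S = (11, 10, 2) ≠ 0, so r is not a codeword (an error is present).
Step 3: locate the error. For a single error e at position i, S_ℓ = v_i·e·α_i^ℓ, so α_err = S_1/S_0.
  S_0^{−1} = 11^{−1} = 6 (mod 13), so α_err = 10·6 = 60 ≡ 8 = α_1. Error position i = 1.
  Consistency check: S_2/S_1 = 2·4 = 8 ≡ 8 = α_err ✓ (single-error assumption holds).
Step 4: error magnitude e = S_0/v_1 = S_0·∏_{j≠1}(α_1 − α_j) = 11·4 = 44 ≡ 5 (mod 13).
Step 5: correct position 1: c_1 = r_1 − e = 10 − 5 ≡ 5 (mod 13). Hence c = [5, 6, 2, 4, 9].
  Check: interpolating c through the α_i gives m(x) = 7 + 3·x (degree < 2) with m(α_i) = c_i for every i, so c is indeed a codeword.


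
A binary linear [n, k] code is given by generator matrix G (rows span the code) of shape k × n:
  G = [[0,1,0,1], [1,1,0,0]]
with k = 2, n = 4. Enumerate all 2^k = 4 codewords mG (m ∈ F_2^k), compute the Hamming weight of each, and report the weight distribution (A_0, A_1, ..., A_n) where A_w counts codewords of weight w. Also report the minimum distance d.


Weight distribution: A_0 = 1, A_2 = 3. Minimum distance d = 2.

Enumerate all 2^2 = 4 messages m ∈ F_2^2.
For each, compute codeword c = mG in F_2^4, then tally its weight.
  m = 00 → c = 0000, weight = 0.
  m = 10 → c = 0101, weight = 2.
  m = 01 → c = 1100, weight = 2.
  m = 11 → c = 1001, weight = 2.
Tally weights:
  weight 0: 1 codewords.
  weight 2: 3 codewords.
Minimum distance d = smallest w > 0 with A_w > 0 = 2.
Sanity: Σ A_w = 4 = 2^2 = 4 ✓.


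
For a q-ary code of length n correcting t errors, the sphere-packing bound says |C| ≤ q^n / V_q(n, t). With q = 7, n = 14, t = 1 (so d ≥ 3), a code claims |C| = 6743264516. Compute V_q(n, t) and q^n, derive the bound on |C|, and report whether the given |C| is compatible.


V_q(n, t) = 85, q^n = 678223072849, Hamming bound = 7979094974, |C| = 6743264516 ≤ bound (satisfied).

Step 1: Compute V_q(n, t) = Σ_{j=0}^1 C(n, j) (q−1)^j.
  j = 0: C(14,0)·(6)^0 = 1·1 = 1.
  j = 1: C(14,1)·(6)^1 = 14·6 = 84.
  V_q(n, t) = 1 + 84 = 85.
Step 2: q^n = 7^14 = 678223072849.
Step 3: Hamming bound ⌊q^n / V_q(n,t)⌋ = ⌊678223072849/85⌋ = 7979094974.
Step 4: Compare |C| = 6743264516 to 7979094974: satisfied.
The claimed |C| lies below the Hamming bound.


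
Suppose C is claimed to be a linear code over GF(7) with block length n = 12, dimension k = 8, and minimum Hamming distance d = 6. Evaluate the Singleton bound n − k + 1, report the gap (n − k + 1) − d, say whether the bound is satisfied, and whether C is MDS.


Singleton RHS = n − k + 1 = 5, slack = -1, bound violated (no such code; not MDS).

Singleton bound: d ≤ n − k + 1.
Here n = 12, k = 8, so n − k + 1 = 5.
Given d = 6, check d ≤ 5: NO.
Slack = (n − k + 1) − d = -1.
The slack is negative: d = 6 exceeds n − k + 1 = 5 by 1, so the Singleton bound is violated and no linear [12, 8, 6]_7 code can exist. In particular it is not MDS (MDS requires d = n − k + 1 exactly).
Description: the claimed parameters are [12, 8, 6]_7; such a code would be impossible (violates the Singleton bound).


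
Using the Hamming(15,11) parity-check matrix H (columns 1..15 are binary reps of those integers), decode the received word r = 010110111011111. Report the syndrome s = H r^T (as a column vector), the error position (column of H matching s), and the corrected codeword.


s = (1, 1, 1, 0)^T, error position = 14, corrected codeword c = 010110111011101

Compute s = H r^T mod 2 one row at a time:
  s_1 = 1 + 1 + 0 + 1 + 1 + 1 + 1 + 1 = 7 ≡ 1 (mod 2).
  s_2 = 1 + 1 + 0 + 1 + 1 + 1 + 1 + 1 = 7 ≡ 1 (mod 2).
  s_3 = 1 + 0 + 0 + 1 + 0 + 1 + 1 + 1 = 5 ≡ 1 (mod 2).
  s_4 = 0 + 0 + 1 + 1 + 1 + 1 + 1 + 1 = 6 ≡ 0 (mod 2).
s = (1, 1, 1, 0)^T — this equals column 14 of H (binary 1110), so error is at position 14.
Correct: flip bit 14 of r = 010110111011111 to get c = 010110111011101.


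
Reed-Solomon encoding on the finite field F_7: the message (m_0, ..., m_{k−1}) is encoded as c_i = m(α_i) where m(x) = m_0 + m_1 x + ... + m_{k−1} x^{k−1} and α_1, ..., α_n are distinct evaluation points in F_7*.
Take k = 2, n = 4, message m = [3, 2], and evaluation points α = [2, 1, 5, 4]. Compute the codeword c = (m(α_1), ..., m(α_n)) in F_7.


c = [0, 5, 6, 4]

Message polynomial: m(x) = 3 + 2·x (mod 7).
For each evaluation point α_i, compute m(α_i) mod 7:
  α_1 = 2: Horner steps 2 → 0, so m(2) = 0.
  α_2 = 1: Horner steps 2 → 5, so m(1) = 5.
  α_3 = 5: Horner steps 2 → 6, so m(5) = 6.
  α_4 = 4: Horner steps 2 → 4, so m(4) = 4.
Codeword c = [0, 5, 6, 4] ∈ F_7^4.


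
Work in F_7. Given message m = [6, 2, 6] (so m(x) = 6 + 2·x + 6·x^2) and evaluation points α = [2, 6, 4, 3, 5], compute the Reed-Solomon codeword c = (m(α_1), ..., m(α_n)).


c = [6, 3, 5, 3, 5]

Message polynomial: m(x) = 6 + 2·x + 6·x^2 (mod 7).
For each evaluation point α_i, compute m(α_i) mod 7:
  α_1 = 2: Horner steps 6 → 0 → 6, so m(2) = 6.
  α_2 = 6: Horner steps 6 → 3 → 3, so m(6) = 3.
  α_3 = 4: Horner steps 6 → 5 → 5, so m(4) = 5.
  α_4 = 3: Horner steps 6 → 6 → 3, so m(3) = 3.
  α_5 = 5: Horner steps 6 → 4 → 5, so m(5) = 5.
Codeword c = [6, 3, 5, 3, 5] ∈ F_7^5.


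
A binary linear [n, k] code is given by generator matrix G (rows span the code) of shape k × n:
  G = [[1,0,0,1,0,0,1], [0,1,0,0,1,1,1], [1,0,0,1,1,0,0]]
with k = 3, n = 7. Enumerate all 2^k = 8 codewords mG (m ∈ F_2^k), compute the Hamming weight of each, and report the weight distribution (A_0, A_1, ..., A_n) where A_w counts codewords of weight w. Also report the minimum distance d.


Weight distribution: A_0 = 1, A_2 = 2, A_3 = 2, A_4 = 1, A_5 = 2. Minimum distance d = 2.

Enumerate all 2^3 = 8 messages m ∈ F_2^3.
For each, compute codeword c = mG in F_2^7, then tally its weight.
  m = 000 → c = 0000000, weight = 0.
  m = 100 → c = 1001001, weight = 3.
  m = 010 → c = 0100111, weight = 4.
  m = 110 → c = 1101110, weight = 5.
  m = 001 → c = 1001100, weight = 3.
  m = 101 → c = 0000101, weight = 2.
  m = 011 → c = 1101011, weight = 5.
  m = 111 → c = 0100010, weight = 2.
Tally weights:
  weight 0: 1 codewords.
  weight 2: 2 codewords.
  weight 3: 2 codewords.
  weight 4: 1 codewords.
  weight 5: 2 codewords.
Minimum distance d = smallest w > 0 with A_w > 0 = 2.
Sanity: Σ A_w = 8 = 2^3 = 8 ✓.


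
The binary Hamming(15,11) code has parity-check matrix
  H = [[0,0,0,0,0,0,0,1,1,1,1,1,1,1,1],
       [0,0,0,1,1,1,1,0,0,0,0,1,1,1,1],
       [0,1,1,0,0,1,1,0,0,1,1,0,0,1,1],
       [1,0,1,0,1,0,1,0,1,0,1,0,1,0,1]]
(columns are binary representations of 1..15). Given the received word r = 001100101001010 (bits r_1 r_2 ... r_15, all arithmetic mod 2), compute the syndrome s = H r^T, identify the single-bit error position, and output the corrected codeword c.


s = (1, 0, 1, 1)^T, error position = 11, corrected codeword c = 001100101011010

Compute s = H r^T mod 2 one row at a time:
  s_1 = 0 + 1 + 0 + 0 + 1 + 0 + 1 + 0 = 3 ≡ 1 (mod 2).
  s_2 = 1 + 0 + 0 + 1 + 1 + 0 + 1 + 0 = 4 ≡ 0 (mod 2).
  s_3 = 0 + 1 + 0 + 1 + 0 + 0 + 1 + 0 = 3 ≡ 1 (mod 2).
  s_4 = 0 + 1 + 0 + 1 + 1 + 0 + 0 + 0 = 3 ≡ 1 (mod 2).
s = (1, 0, 1, 1)^T — this equals column 11 of H (binary 1011), so error is at position 11.
Correct: flip bit 11 of r = 001100101001010 to get c = 001100101011010.


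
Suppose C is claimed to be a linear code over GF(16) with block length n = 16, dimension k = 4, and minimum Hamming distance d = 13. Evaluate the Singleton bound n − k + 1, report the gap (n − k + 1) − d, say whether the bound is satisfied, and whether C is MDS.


Singleton RHS = n − k + 1 = 13, slack = 0, bound satisfied, MDS.

Singleton bound: d ≤ n − k + 1.
Here n = 16, k = 4, so n − k + 1 = 13.
Given d = 13, check d ≤ 13: YES.
Slack = (n − k + 1) − d = 0.
The code is MDS (slack = 0).
Description: the claimed parameters are [16, 4, 13]_16; such a code would be MDS (meets Singleton bound).


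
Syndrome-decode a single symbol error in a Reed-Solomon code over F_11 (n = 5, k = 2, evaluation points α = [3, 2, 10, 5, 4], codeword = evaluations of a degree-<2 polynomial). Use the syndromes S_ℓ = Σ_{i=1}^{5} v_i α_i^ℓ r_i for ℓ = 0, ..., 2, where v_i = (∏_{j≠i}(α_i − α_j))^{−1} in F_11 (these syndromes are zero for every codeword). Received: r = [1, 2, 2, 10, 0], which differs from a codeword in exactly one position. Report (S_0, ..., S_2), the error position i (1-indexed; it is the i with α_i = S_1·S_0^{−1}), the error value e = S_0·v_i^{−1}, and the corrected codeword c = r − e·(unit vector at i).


S = (1, 10, 1), error at position 3, error magnitude e = 8, c = [1, 2, 5, 10, 0].

Step 1: column multipliers v_i = (∏_{j≠i}(α_i − α_j))^{−1} mod 11.
  i = 1 (α = 3): (3−2)(3−10)(3−5)(3−4) = 1·(−7)·(−2)·(−1) = −14 ≡ 8, so v_1 = 8^{−1} = 7 (mod 11).
  i = 2 (α = 2): (2−3)(2−10)(2−5)(2−4) = (−1)·(−8)·(−3)·(−2) = 48 ≡ 4, so v_2 = 4^{−1} = 3 (mod 11).
  i = 3 (α = 10): (10−3)(10−2)(10−5)(10−4) = 7·8·5·6 = 1680 ≡ 8, so v_3 = 8^{−1} = 7 (mod 11).
  i = 4 (α = 5): (5−3)(5−2)(5−10)(5−4) = 2·3·(−5)·1 = −30 ≡ 3, so v_4 = 3^{−1} = 4 (mod 11).
  i = 5 (α = 4): (4−3)(4−2)(4−10)(4−5) = 1·2·(−6)·(−1) = 12 ≡ 1, so v_5 = 1^{−1} = 1 (mod 11).
  v = [7, 3, 7, 4, 1].
Step 2: syndromes of r = [1, 2, 2, 10, 0] (all sums mod 11).
  S_0 = Σ v_i r_i = 7·1 + 3·2 + 7·2 + 4·10 + 1·0 = 67 ≡ 1.
  S_1 = Σ v_i α_i r_i = 7·3·1 + 3·2·2 + 7·10·2 + 4·5·10 + 1·4·0 = 373 ≡ 10.
  α_i^2 mod 11 = [9, 4, 1, 3, 5].
  S_2 = Σ v_i α_i^2 r_i = 7·9·1 + 3·4·2 + 7·1·2 + 4·3·10 + 1·5·0 = 221 ≡ 1.
  S = (1, 10, 1) ≠ 0, so r is not a codeword (an error is present).
Step 3: locate the error. For a single error e at position i, S_ℓ = v_i·e·α_i^ℓ, so α_err = S_1/S_0.
  S_0^{−1} = 1^{−1} = 1 (mod 11), so α_err = 10·1 = 10 ≡ 10 = α_3. Error position i = 3.
  Consistency check: S_2/S_1 = 1·10 = 10 ≡ 10 = α_err ✓ (single-error assumption holds).
Step 4: error magnitude e = S_0/v_3 = S_0·∏_{j≠3}(α_3 − α_j) = 1·8 = 8 ≡ 8 (mod 11).
Step 5: correct position 3: c_3 = r_3 − e = 2 − 8 ≡ 5 (mod 11). Hence c = [1, 2, 5, 10, 0].
  Check: interpolating c through the α_i gives m(x) = 4 + 10·x (degree < 2) with m(α_i) = c_i for every i, so c is indeed a codeword.


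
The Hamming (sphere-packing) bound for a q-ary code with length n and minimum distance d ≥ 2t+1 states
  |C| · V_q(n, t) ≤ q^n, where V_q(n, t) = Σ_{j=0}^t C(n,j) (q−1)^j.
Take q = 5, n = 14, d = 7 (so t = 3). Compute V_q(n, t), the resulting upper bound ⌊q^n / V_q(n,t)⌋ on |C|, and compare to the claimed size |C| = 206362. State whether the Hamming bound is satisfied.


V_q(n, t) = 24809, q^n = 6103515625, Hamming bound = 246020, |C| = 206362 ≤ bound (satisfied).

Step 1: Compute V_q(n, t) = Σ_{j=0}^3 C(n, j) (q−1)^j.
  j = 0: C(14,0)·(4)^0 = 1·1 = 1.
  j = 1: C(14,1)·(4)^1 = 14·4 = 56.
  j = 2: C(14,2)·(4)^2 = 91·16 = 1456.
  j = 3: C(14,3)·(4)^3 = 364·64 = 23296.
  V_q(n, t) = 1 + 56 + 1456 + 23296 = 24809.
Step 2: q^n = 5^14 = 6103515625.
Step 3: Hamming bound ⌊q^n / V_q(n,t)⌋ = ⌊6103515625/24809⌋ = 246020.
Step 4: Compare |C| = 206362 to 246020: satisfied.
The claimed |C| lies below the Hamming bound.


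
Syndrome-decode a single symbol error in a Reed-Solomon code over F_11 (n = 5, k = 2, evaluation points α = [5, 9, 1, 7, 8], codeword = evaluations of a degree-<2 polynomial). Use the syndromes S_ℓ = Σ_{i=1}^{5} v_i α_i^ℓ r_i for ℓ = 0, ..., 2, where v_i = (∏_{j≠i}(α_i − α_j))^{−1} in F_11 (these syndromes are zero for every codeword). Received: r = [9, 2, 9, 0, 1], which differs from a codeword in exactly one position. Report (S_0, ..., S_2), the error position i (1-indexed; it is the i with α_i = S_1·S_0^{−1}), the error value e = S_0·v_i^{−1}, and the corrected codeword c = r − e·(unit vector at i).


S = (2, 2, 2), error at position 3, error magnitude e = 4, c = [9, 2, 5, 0, 1].

Step 1: column multipliers v_i = (∏_{j≠i}(α_i − α_j))^{−1} mod 11.
  i = 1 (α = 5): (5−9)(5−1)(5−7)(5−8) = (−4)·4·(−2)·(−3) = −96 ≡ 3, so v_1 = 3^{−1} = 4 (mod 11).
  i = 2 (α = 9): (9−5)(9−1)(9−7)(9−8) = 4·8·2·1 = 64 ≡ 9, so v_2 = 9^{−1} = 5 (mod 11).
  i = 3 (α = 1): (1−5)(1−9)(1−7)(1−8) = (−4)·(−8)·(−6)·(−7) = 1344 ≡ 2, so v_3 = 2^{−1} = 6 (mod 11).
  i = 4 (α = 7): (7−5)(7−9)(7−1)(7−8) = 2·(−2)·6·(−1) = 24 ≡ 2, so v_4 = 2^{−1} = 6 (mod 11).
  i = 5 (α = 8): (8−5)(8−9)(8−1)(8−7) = 3·(−1)·7·1 = −21 ≡ 1, so v_5 = 1^{−1} = 1 (mod 11).
  v = [4, 5, 6, 6, 1].
Step 2: syndromes of r = [9, 2, 9, 0, 1] (all sums mod 11).
  S_0 = Σ v_i r_i = 4·9 + 5·2 + 6·9 + 6·0 + 1·1 = 101 ≡ 2.
  S_1 = Σ v_i α_i r_i = 4·5·9 + 5·9·2 + 6·1·9 + 6·7·0 + 1·8·1 = 332 ≡ 2.
  α_i^2 mod 11 = [3, 4, 1, 5, 9].
  S_2 = Σ v_i α_i^2 r_i = 4·3·9 + 5·4·2 + 6·1·9 + 6·5·0 + 1·9·1 = 211 ≡ 2.
  S = (2, 2, 2) ≠ 0, so r is not a codeword (an error is present).
Step 3: locate the error. For a single error e at position i, S_ℓ = v_i·e·α_i^ℓ, so α_err = S_1/S_0.
  S_0^{−1} = 2^{−1} = 6 (mod 11), so α_err = 2·6 = 12 ≡ 1 = α_3. Error position i = 3.
  Consistency check: S_2/S_1 = 2·6 = 12 ≡ 1 = α_err ✓ (single-error assumption holds).
Step 4: error magnitude e = S_0/v_3 = S_0·∏_{j≠3}(α_3 − α_j) = 2·2 = 4 ≡ 4 (mod 11).
Step 5: correct position 3: c_3 = r_3 − e = 9 − 4 ≡ 5 (mod 11). Hence c = [9, 2, 5, 0, 1].
  Check: interpolating c through the α_i gives m(x) = 4 + 1·x (degree < 2) with m(α_i) = c_i for every i, so c is indeed a codeword.


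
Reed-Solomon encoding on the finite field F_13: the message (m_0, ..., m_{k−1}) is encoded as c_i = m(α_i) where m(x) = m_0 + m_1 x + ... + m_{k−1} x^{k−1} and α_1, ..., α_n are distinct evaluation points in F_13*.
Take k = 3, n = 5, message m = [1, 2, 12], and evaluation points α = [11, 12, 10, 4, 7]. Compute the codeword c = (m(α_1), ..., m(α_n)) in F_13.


c = [6, 11, 12, 6, 5]

Message polynomial: m(x) = 1 + 2·x + 12·x^2 (mod 13).
For each evaluation point α_i, compute m(α_i) mod 13:
  α_1 = 11: Horner steps 12 → 4 → 6, so m(11) = 6.
  α_2 = 12: Horner steps 12 → 3 → 11, so m(12) = 11.
  α_3 = 10: Horner steps 12 → 5 → 12, so m(10) = 12.
  α_4 = 4: Horner steps 12 → 11 → 6, so m(4) = 6.
  α_5 = 7: Horner steps 12 → 8 → 5, so m(7) = 5.
Codeword c = [6, 11, 12, 6, 5] ∈ F_13^5.


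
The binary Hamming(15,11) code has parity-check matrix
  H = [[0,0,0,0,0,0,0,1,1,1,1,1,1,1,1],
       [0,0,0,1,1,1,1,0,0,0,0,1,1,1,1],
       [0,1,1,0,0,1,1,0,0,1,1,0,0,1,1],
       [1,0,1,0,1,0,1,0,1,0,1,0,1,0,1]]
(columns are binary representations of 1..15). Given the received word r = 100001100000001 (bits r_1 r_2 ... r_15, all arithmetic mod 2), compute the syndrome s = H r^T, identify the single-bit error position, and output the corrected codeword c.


s = (1, 1, 1, 1)^T, error position = 15, corrected codeword c = 100001100000000

Compute s = H r^T mod 2 one row at a time:
  s_1 = 0 + 0 + 0 + 0 + 0 + 0 + 0 + 1 = 1 ≡ 1 (mod 2).
  s_2 = 0 + 0 + 1 + 1 + 0 + 0 + 0 + 1 = 3 ≡ 1 (mod 2).
  s_3 = 0 + 0 + 1 + 1 + 0 + 0 + 0 + 1 = 3 ≡ 1 (mod 2).
  s_4 = 1 + 0 + 0 + 1 + 0 + 0 + 0 + 1 = 3 ≡ 1 (mod 2).
s = (1, 1, 1, 1)^T — this equals column 15 of H (binary 1111), so error is at position 15.
Correct: flip bit 15 of r = 100001100000001 to get c = 100001100000000.


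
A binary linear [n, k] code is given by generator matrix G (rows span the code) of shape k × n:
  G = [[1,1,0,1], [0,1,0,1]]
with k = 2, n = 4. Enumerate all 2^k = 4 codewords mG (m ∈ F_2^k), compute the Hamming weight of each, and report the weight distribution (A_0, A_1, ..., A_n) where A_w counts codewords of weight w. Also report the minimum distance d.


Weight distribution: A_0 = 1, A_1 = 1, A_2 = 1, A_3 = 1. Minimum distance d = 1.

Enumerate all 2^2 = 4 messages m ∈ F_2^2.
For each, compute codeword c = mG in F_2^4, then tally its weight.
  m = 00 → c = 0000, weight = 0.
  m = 10 → c = 1101, weight = 3.
  m = 01 → c = 0101, weight = 2.
  m = 11 → c = 1000, weight = 1.
Tally weights:
  weight 0: 1 codewords.
  weight 1: 1 codewords.
  weight 2: 1 codewords.
  weight 3: 1 codewords.
Minimum distance d = smallest w > 0 with A_w > 0 = 1.
Sanity: Σ A_w = 4 = 2^2 = 4 ✓.


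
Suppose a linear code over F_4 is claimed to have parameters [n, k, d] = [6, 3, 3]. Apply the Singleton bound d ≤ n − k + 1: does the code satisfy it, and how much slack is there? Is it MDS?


Singleton RHS = n − k + 1 = 4, slack = 1, bound satisfied, not MDS.

Singleton bound: d ≤ n − k + 1.
Here n = 6, k = 3, so n − k + 1 = 4.
Given d = 3, check d ≤ 4: YES.
Slack = (n − k + 1) − d = 1.
The code is NOT MDS (slack = 1 > 0).
Description: the claimed parameters are [6, 3, 3]_4; such a code would be non-MDS.


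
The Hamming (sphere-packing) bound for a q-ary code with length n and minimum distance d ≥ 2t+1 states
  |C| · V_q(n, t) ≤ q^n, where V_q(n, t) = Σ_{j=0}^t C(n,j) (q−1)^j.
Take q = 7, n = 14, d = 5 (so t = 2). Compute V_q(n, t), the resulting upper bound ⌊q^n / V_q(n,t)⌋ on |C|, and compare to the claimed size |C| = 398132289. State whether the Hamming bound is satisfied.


V_q(n, t) = 3361, q^n = 678223072849, Hamming bound = 201792047, |C| = 398132289 > bound (violated).

Step 1: Compute V_q(n, t) = Σ_{j=0}^2 C(n, j) (q−1)^j.
  j = 0: C(14,0)·(6)^0 = 1·1 = 1.
  j = 1: C(14,1)·(6)^1 = 14·6 = 84.
  j = 2: C(14,2)·(6)^2 = 91·36 = 3276.
  V_q(n, t) = 1 + 84 + 3276 = 3361.
Step 2: q^n = 7^14 = 678223072849.
Step 3: Hamming bound ⌊q^n / V_q(n,t)⌋ = ⌊678223072849/3361⌋ = 201792047.
Step 4: Compare |C| = 398132289 to 201792047: violated.
The claimed |C| lies above the Hamming bound, so no 7-ary code of length 14 with d ≥ 5 can have 398132289 codewords.
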